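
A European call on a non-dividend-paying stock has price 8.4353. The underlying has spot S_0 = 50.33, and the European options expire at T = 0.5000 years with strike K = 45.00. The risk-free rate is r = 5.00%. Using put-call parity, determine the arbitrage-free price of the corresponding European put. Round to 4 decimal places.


Answer: Put price = 1.9942

Derivation:
Put-call parity: C - P = S_0 * exp(-qT) - K * exp(-rT).
S_0 * exp(-qT) = 50.3300 * 1.00000000 = 50.33000000
K * exp(-rT) = 45.0000 * 0.97530991 = 43.88894604
P = C - S*exp(-qT) + K*exp(-rT)
P = 8.4353 - 50.33000000 + 43.88894604 = 1.9942


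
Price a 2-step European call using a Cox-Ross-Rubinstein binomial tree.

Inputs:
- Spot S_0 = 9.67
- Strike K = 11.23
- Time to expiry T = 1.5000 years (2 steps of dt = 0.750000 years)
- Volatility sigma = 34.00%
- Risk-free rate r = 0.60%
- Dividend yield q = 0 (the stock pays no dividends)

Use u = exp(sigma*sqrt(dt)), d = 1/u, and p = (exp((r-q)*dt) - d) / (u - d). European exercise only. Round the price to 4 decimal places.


dt = T/N = 0.750000
u = exp(sigma*sqrt(dt)) = 1.342386; d = 1/u = 0.744942
p = (exp((r-q)*dt) - d) / (u - d) = 0.434464
Discount per step: exp(-r*dt) = 0.995510
Stock lattice S(k, i) with i counting down-moves:
  k=0: S(0,0) = 9.6700
  k=1: S(1,0) = 12.9809; S(1,1) = 7.2036
  k=2: S(2,0) = 17.4253; S(2,1) = 9.6700; S(2,2) = 5.3663
Terminal payoffs V(N, i) = max(S_T - K, 0):
  V(2,0) = 6.195342; V(2,1) = 0.000000; V(2,2) = 0.000000
Backward induction: V(k, i) = exp(-r*dt) * [p * V(k+1, i) + (1-p) * V(k+1, i+1)].
  V(1,0) = exp(-r*dt) * [p*6.195342 + (1-p)*0.000000] = 2.679569
  V(1,1) = exp(-r*dt) * [p*0.000000 + (1-p)*0.000000] = 0.000000
  V(0,0) = exp(-r*dt) * [p*2.679569 + (1-p)*0.000000] = 1.158950

Answer: Price = V(0,0) = 1.1589


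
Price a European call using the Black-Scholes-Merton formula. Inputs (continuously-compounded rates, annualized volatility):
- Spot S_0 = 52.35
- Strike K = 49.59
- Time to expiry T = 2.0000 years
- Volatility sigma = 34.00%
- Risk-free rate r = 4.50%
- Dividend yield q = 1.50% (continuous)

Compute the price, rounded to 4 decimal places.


d1 = (ln(S/K) + (r - q + 0.5*sigma^2) * T) / (sigma * sqrt(T)) = 0.47784350
d2 = d1 - sigma * sqrt(T) = -0.00298911
exp(-rT) = 0.91393119; exp(-qT) = 0.97044553
C = S_0 * exp(-qT) * N(d1) - K * exp(-rT) * N(d2)
N(d1) = 0.68361920; N(d2) = 0.49880752
C = 52.3500 * 0.97044553 * 0.68361920 - 49.5900 * 0.91393119 * 0.49880752 = 12.1229

Answer: Price = 12.1229


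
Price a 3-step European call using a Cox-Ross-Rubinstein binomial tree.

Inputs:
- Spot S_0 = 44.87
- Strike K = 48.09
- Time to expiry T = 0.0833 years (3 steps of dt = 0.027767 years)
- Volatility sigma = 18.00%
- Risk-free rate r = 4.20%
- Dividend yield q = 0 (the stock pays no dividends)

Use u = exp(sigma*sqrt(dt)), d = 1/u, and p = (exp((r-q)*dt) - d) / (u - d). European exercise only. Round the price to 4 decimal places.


dt = T/N = 0.027767
u = exp(sigma*sqrt(dt)) = 1.030448; d = 1/u = 0.970451
p = (exp((r-q)*dt) - d) / (u - d) = 0.511951
Discount per step: exp(-r*dt) = 0.998834
Stock lattice S(k, i) with i counting down-moves:
  k=0: S(0,0) = 44.8700
  k=1: S(1,0) = 46.2362; S(1,1) = 43.5442
  k=2: S(2,0) = 47.6440; S(2,1) = 44.8700; S(2,2) = 42.2575
  k=3: S(3,0) = 49.0947; S(3,1) = 46.2362; S(3,2) = 43.5442; S(3,3) = 41.0088
Terminal payoffs V(N, i) = max(S_T - K, 0):
  V(3,0) = 1.004716; V(3,1) = 0.000000; V(3,2) = 0.000000; V(3,3) = 0.000000
Backward induction: V(k, i) = exp(-r*dt) * [p * V(k+1, i) + (1-p) * V(k+1, i+1)].
  V(2,0) = exp(-r*dt) * [p*1.004716 + (1-p)*0.000000] = 0.513766
  V(2,1) = exp(-r*dt) * [p*0.000000 + (1-p)*0.000000] = 0.000000
  V(2,2) = exp(-r*dt) * [p*0.000000 + (1-p)*0.000000] = 0.000000
  V(1,0) = exp(-r*dt) * [p*0.513766 + (1-p)*0.000000] = 0.262717
  V(1,1) = exp(-r*dt) * [p*0.000000 + (1-p)*0.000000] = 0.000000
  V(0,0) = exp(-r*dt) * [p*0.262717 + (1-p)*0.000000] = 0.134341

Answer: Price = V(0,0) = 0.1343


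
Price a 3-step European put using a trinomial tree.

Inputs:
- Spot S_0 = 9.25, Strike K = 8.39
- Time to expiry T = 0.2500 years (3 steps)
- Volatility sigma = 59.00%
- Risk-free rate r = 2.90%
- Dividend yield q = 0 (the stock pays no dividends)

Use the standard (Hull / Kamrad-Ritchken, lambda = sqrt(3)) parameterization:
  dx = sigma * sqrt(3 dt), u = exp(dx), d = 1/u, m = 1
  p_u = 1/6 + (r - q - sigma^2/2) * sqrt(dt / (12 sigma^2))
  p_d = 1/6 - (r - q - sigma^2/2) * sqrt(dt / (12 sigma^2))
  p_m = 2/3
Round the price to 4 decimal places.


Answer: Price = V(0,0) = 0.6519

Derivation:
dt = T/N = 0.083333; dx = sigma*sqrt(3*dt) = 0.295000
u = exp(dx) = 1.343126; d = 1/u = 0.744532
p_u = 0.146179, p_m = 0.666667, p_d = 0.187154
Discount per step: exp(-r*dt) = 0.997586
Stock lattice S(k, j) with j the centered position index:
  k=0: S(0,+0) = 9.2500
  k=1: S(1,-1) = 6.8869; S(1,+0) = 9.2500; S(1,+1) = 12.4239
  k=2: S(2,-2) = 5.1275; S(2,-1) = 6.8869; S(2,+0) = 9.2500; S(2,+1) = 12.4239; S(2,+2) = 16.6869
  k=3: S(3,-3) = 3.8176; S(3,-2) = 5.1275; S(3,-1) = 6.8869; S(3,+0) = 9.2500; S(3,+1) = 12.4239; S(3,+2) = 16.6869; S(3,+3) = 22.4126
Terminal payoffs V(N, j) = max(K - S_T, 0):
  V(3,-3) = 4.572394; V(3,-2) = 3.262473; V(3,-1) = 1.503083; V(3,+0) = 0.000000; V(3,+1) = 0.000000; V(3,+2) = 0.000000; V(3,+3) = 0.000000
Backward induction: V(k, j) = exp(-r*dt) * [p_u * V(k+1, j+1) + p_m * V(k+1, j) + p_d * V(k+1, j-1)]
  V(2,-2) = exp(-r*dt) * [p_u*1.503083 + p_m*3.262473 + p_d*4.572394] = 3.242597
  V(2,-1) = exp(-r*dt) * [p_u*0.000000 + p_m*1.503083 + p_d*3.262473] = 1.608747
  V(2,+0) = exp(-r*dt) * [p_u*0.000000 + p_m*0.000000 + p_d*1.503083] = 0.280629
  V(2,+1) = exp(-r*dt) * [p_u*0.000000 + p_m*0.000000 + p_d*0.000000] = 0.000000
  V(2,+2) = exp(-r*dt) * [p_u*0.000000 + p_m*0.000000 + p_d*0.000000] = 0.000000
  V(1,-1) = exp(-r*dt) * [p_u*0.280629 + p_m*1.608747 + p_d*3.242597] = 1.716233
  V(1,+0) = exp(-r*dt) * [p_u*0.000000 + p_m*0.280629 + p_d*1.608747] = 0.486991
  V(1,+1) = exp(-r*dt) * [p_u*0.000000 + p_m*0.000000 + p_d*0.280629] = 0.052394
  V(0,+0) = exp(-r*dt) * [p_u*0.052394 + p_m*0.486991 + p_d*1.716233] = 0.651942


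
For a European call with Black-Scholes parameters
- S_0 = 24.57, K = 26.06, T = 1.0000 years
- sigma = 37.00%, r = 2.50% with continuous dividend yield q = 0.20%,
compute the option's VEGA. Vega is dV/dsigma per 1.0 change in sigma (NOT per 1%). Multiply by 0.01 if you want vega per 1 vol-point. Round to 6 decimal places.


d1 = 0.0880394996; d2 = -0.2819605004
phi(d1) = 0.3973991809; exp(-qT) = 0.9980019987; exp(-rT) = 0.9753099120
Vega = S * exp(-qT) * phi(d1) * sqrt(T) = 24.5700 * 0.9980019987 * 0.3973991809 * 1.0000000000 = 9.744589

Answer: Vega = 9.744589


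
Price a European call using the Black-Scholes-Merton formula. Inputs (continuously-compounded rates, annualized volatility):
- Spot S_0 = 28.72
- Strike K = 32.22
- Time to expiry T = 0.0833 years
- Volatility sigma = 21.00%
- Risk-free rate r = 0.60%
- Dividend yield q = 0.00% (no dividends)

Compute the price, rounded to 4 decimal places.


d1 = (ln(S/K) + (r - q + 0.5*sigma^2) * T) / (sigma * sqrt(T)) = -1.85873147
d2 = d1 - sigma * sqrt(T) = -1.91934112
exp(-rT) = 0.99950032; exp(-qT) = 1.00000000
C = S_0 * exp(-qT) * N(d1) - K * exp(-rT) * N(d2)
N(d1) = 0.03153261; N(d2) = 0.02747059
C = 28.7200 * 1.00000000 * 0.03153261 - 32.2200 * 0.99950032 * 0.02747059 = 0.0210

Answer: Price = 0.0210


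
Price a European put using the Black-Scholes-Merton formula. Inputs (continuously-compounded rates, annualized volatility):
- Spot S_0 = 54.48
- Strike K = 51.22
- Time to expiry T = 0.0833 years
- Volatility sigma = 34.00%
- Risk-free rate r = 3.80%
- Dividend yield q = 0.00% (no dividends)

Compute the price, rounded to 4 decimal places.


d1 = (ln(S/K) + (r - q + 0.5*sigma^2) * T) / (sigma * sqrt(T)) = 0.71011701
d2 = d1 - sigma * sqrt(T) = 0.61198710
exp(-rT) = 0.99683960; exp(-qT) = 1.00000000
P = K * exp(-rT) * N(-d2) - S_0 * exp(-qT) * N(-d1)
N(-d1) = 0.23881579; N(-d2) = 0.27027315
P = 51.2200 * 0.99683960 * 0.27027315 - 54.4800 * 1.00000000 * 0.23881579 = 0.7890

Answer: Price = 0.7890


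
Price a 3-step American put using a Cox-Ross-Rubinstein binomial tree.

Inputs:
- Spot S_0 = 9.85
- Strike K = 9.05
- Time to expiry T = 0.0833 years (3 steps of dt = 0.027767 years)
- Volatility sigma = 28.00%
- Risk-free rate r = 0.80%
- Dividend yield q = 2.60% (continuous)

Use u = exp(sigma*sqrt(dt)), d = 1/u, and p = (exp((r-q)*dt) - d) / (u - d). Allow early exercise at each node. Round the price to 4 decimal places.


Answer: Price = V(0,0) = 0.0672

Derivation:
dt = T/N = 0.027767
u = exp(sigma*sqrt(dt)) = 1.047763; d = 1/u = 0.954414
p = (exp((r-q)*dt) - d) / (u - d) = 0.482985
Discount per step: exp(-r*dt) = 0.999778
Stock lattice S(k, i) with i counting down-moves:
  k=0: S(0,0) = 9.8500
  k=1: S(1,0) = 10.3205; S(1,1) = 9.4010
  k=2: S(2,0) = 10.8134; S(2,1) = 9.8500; S(2,2) = 8.9724
  k=3: S(3,0) = 11.3299; S(3,1) = 10.3205; S(3,2) = 9.4010; S(3,3) = 8.5634
Terminal payoffs V(N, i) = max(K - S_T, 0):
  V(3,0) = 0.000000; V(3,1) = 0.000000; V(3,2) = 0.000000; V(3,3) = 0.486582
Backward induction: V(k, i) = exp(-r*dt) * [p * V(k+1, i) + (1-p) * V(k+1, i+1)]; then take max(V_cont, immediate exercise) for American.
  V(2,0) = exp(-r*dt) * [p*0.000000 + (1-p)*0.000000] = 0.000000; exercise = 0.000000; V(2,0) = max -> 0.000000
  V(2,1) = exp(-r*dt) * [p*0.000000 + (1-p)*0.000000] = 0.000000; exercise = 0.000000; V(2,1) = max -> 0.000000
  V(2,2) = exp(-r*dt) * [p*0.000000 + (1-p)*0.486582] = 0.251514; exercise = 0.077568; V(2,2) = max -> 0.251514
  V(1,0) = exp(-r*dt) * [p*0.000000 + (1-p)*0.000000] = 0.000000; exercise = 0.000000; V(1,0) = max -> 0.000000
  V(1,1) = exp(-r*dt) * [p*0.000000 + (1-p)*0.251514] = 0.130008; exercise = 0.000000; V(1,1) = max -> 0.130008
  V(0,0) = exp(-r*dt) * [p*0.000000 + (1-p)*0.130008] = 0.067201; exercise = 0.000000; V(0,0) = max -> 0.067201


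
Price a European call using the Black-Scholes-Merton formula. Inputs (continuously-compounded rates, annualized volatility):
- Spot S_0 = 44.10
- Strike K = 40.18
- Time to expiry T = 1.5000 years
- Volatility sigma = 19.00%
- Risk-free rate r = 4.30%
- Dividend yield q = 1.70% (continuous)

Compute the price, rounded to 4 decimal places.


Answer: Price = 6.9778

Derivation:
d1 = (ln(S/K) + (r - q + 0.5*sigma^2) * T) / (sigma * sqrt(T)) = 0.68398960
d2 = d1 - sigma * sqrt(T) = 0.45128807
exp(-rT) = 0.93753611; exp(-qT) = 0.97482238
C = S_0 * exp(-qT) * N(d1) - K * exp(-rT) * N(d2)
N(d1) = 0.75300913; N(d2) = 0.67410903
C = 44.1000 * 0.97482238 * 0.75300913 - 40.1800 * 0.93753611 * 0.67410903 = 6.9778


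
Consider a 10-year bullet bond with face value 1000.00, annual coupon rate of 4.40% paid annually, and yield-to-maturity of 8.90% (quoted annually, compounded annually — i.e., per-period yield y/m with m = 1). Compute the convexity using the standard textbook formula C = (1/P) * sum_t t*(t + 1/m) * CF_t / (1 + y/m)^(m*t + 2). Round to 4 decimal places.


Answer: Convexity = 67.7752

Derivation:
Coupon per period c = face * coupon_rate / m = 44.000000
Periods per year m = 1; per-period yield y/m = 0.089000
Number of cashflows N = 10
Cashflows (t years, CF_t, discount factor 1/(1+y/m)^(m*t), PV):
  t = 1.0000: CF_t = 44.000000, DF = 0.918274, PV = 40.404040
  t = 2.0000: CF_t = 44.000000, DF = 0.843226, PV = 37.101965
  t = 3.0000: CF_t = 44.000000, DF = 0.774313, PV = 34.069757
  t = 4.0000: CF_t = 44.000000, DF = 0.711031, PV = 31.285360
  t = 5.0000: CF_t = 44.000000, DF = 0.652921, PV = 28.728522
  t = 6.0000: CF_t = 44.000000, DF = 0.599560, PV = 26.380644
  t = 7.0000: CF_t = 44.000000, DF = 0.550560, PV = 24.224650
  t = 8.0000: CF_t = 44.000000, DF = 0.505565, PV = 22.244858
  t = 9.0000: CF_t = 44.000000, DF = 0.464247, PV = 20.426867
  t = 10.0000: CF_t = 1044.000000, DF = 0.426306, PV = 445.063215
Price P = sum_t PV_t = 709.929880
Convexity numerator sum_t t*(t + 1/m) * CF_t / (1+y/m)^(m*t + 2):
  t = 1.0000: term = 68.139514
  t = 2.0000: term = 187.712160
  t = 3.0000: term = 344.742260
  t = 4.0000: term = 527.612886
  t = 5.0000: term = 726.739512
  t = 6.0000: term = 934.284037
  t = 7.0000: term = 1143.904545
  t = 8.0000: term = 1350.536653
  t = 9.0000: term = 1550.202770
  t = 10.0000: term = 41281.800123
Convexity = (1/P) * sum = 48115.674460 / 709.929880 = 67.775249


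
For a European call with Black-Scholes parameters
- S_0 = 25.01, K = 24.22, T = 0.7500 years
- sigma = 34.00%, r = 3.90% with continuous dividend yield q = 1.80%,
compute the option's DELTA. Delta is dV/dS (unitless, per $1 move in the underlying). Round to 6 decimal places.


Answer: Delta = 0.613278

Derivation:
d1 = 0.3097212730; d2 = 0.0152726357
phi(d1) = 0.3802591950; exp(-qT) = 0.9865907163; exp(-rT) = 0.9711736407
N(d1) = 0.6216135379
Delta = exp(-qT) * N(d1) = 0.9865907163 * 0.6216135379 = 0.613278


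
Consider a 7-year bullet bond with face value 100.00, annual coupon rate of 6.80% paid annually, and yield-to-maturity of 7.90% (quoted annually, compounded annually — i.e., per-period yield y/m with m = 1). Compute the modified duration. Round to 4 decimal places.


Coupon per period c = face * coupon_rate / m = 6.800000
Periods per year m = 1; per-period yield y/m = 0.079000
Number of cashflows N = 7
Cashflows (t years, CF_t, discount factor 1/(1+y/m)^(m*t), PV):
  t = 1.0000: CF_t = 6.800000, DF = 0.926784, PV = 6.302132
  t = 2.0000: CF_t = 6.800000, DF = 0.858929, PV = 5.840715
  t = 3.0000: CF_t = 6.800000, DF = 0.796041, PV = 5.413082
  t = 4.0000: CF_t = 6.800000, DF = 0.737758, PV = 5.016758
  t = 5.0000: CF_t = 6.800000, DF = 0.683743, PV = 4.649451
  t = 6.0000: CF_t = 6.800000, DF = 0.633682, PV = 4.309037
  t = 7.0000: CF_t = 106.800000, DF = 0.587286, PV = 62.722179
Price P = sum_t PV_t = 94.253354
First compute Macaulay numerator sum_t t * PV_t:
  t * PV_t at t = 1.0000: 6.302132
  t * PV_t at t = 2.0000: 11.681430
  t * PV_t at t = 3.0000: 16.239245
  t * PV_t at t = 4.0000: 20.067031
  t * PV_t at t = 5.0000: 23.247256
  t * PV_t at t = 6.0000: 25.854223
  t * PV_t at t = 7.0000: 439.055255
Macaulay duration D = 542.446572 / 94.253354 = 5.755197
Modified duration = D / (1 + y/m) = 5.755197 / (1 + 0.079000) = 5.333824

Answer: Modified duration = 5.3338


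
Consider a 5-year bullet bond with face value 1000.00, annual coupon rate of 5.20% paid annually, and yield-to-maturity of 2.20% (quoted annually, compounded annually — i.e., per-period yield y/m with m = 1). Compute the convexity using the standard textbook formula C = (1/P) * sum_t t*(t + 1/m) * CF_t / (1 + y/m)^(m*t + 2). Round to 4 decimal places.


Coupon per period c = face * coupon_rate / m = 52.000000
Periods per year m = 1; per-period yield y/m = 0.022000
Number of cashflows N = 5
Cashflows (t years, CF_t, discount factor 1/(1+y/m)^(m*t), PV):
  t = 1.0000: CF_t = 52.000000, DF = 0.978474, PV = 50.880626
  t = 2.0000: CF_t = 52.000000, DF = 0.957411, PV = 49.785349
  t = 3.0000: CF_t = 52.000000, DF = 0.936801, PV = 48.713648
  t = 4.0000: CF_t = 52.000000, DF = 0.916635, PV = 47.665018
  t = 5.0000: CF_t = 1052.000000, DF = 0.896903, PV = 943.542052
Price P = sum_t PV_t = 1140.586693
Convexity numerator sum_t t*(t + 1/m) * CF_t / (1+y/m)^(m*t + 2):
  t = 1.0000: term = 97.427297
  t = 2.0000: term = 285.990107
  t = 3.0000: term = 559.667529
  t = 4.0000: term = 912.699819
  t = 5.0000: term = 27100.713434
Convexity = (1/P) * sum = 28956.498186 / 1140.586693 = 25.387372

Answer: Convexity = 25.3874


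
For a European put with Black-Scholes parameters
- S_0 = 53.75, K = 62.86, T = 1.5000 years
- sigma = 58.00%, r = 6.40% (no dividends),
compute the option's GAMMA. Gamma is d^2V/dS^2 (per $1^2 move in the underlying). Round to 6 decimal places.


d1 = 0.2699135482; d2 = -0.4404384772
phi(d1) = 0.3846716388; exp(-qT) = 1.0000000000; exp(-rT) = 0.9084640161
Gamma = exp(-qT) * phi(d1) / (S * sigma * sqrt(T)) = 1.0000000000 * 0.3846716388 / (53.7500 * 0.5800 * 1.2247448714) = 0.010075

Answer: Gamma = 0.010075


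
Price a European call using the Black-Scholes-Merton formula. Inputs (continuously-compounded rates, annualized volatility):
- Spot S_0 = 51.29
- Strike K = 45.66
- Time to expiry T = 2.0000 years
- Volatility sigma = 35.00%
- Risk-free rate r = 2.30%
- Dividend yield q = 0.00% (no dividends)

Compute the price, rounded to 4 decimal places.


Answer: Price = 13.5988

Derivation:
d1 = (ln(S/K) + (r - q + 0.5*sigma^2) * T) / (sigma * sqrt(T)) = 0.57532866
d2 = d1 - sigma * sqrt(T) = 0.08035392
exp(-rT) = 0.95504196; exp(-qT) = 1.00000000
C = S_0 * exp(-qT) * N(d1) - K * exp(-rT) * N(d2)
N(d1) = 0.71746548; N(d2) = 0.53202211
C = 51.2900 * 1.00000000 * 0.71746548 - 45.6600 * 0.95504196 * 0.53202211 = 13.5988


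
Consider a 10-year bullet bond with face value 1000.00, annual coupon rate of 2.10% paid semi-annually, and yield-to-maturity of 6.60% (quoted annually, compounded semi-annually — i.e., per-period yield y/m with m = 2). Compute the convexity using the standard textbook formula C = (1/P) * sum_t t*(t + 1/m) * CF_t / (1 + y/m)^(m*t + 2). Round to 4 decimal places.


Coupon per period c = face * coupon_rate / m = 10.500000
Periods per year m = 2; per-period yield y/m = 0.033000
Number of cashflows N = 20
Cashflows (t years, CF_t, discount factor 1/(1+y/m)^(m*t), PV):
  t = 0.5000: CF_t = 10.500000, DF = 0.968054, PV = 10.164569
  t = 1.0000: CF_t = 10.500000, DF = 0.937129, PV = 9.839854
  t = 1.5000: CF_t = 10.500000, DF = 0.907192, PV = 9.525512
  t = 2.0000: CF_t = 10.500000, DF = 0.878211, PV = 9.221212
  t = 2.5000: CF_t = 10.500000, DF = 0.850156, PV = 8.926633
  t = 3.0000: CF_t = 10.500000, DF = 0.822997, PV = 8.641465
  t = 3.5000: CF_t = 10.500000, DF = 0.796705, PV = 8.365406
  t = 4.0000: CF_t = 10.500000, DF = 0.771254, PV = 8.098167
  t = 4.5000: CF_t = 10.500000, DF = 0.746616, PV = 7.839465
  t = 5.0000: CF_t = 10.500000, DF = 0.722764, PV = 7.589027
  t = 5.5000: CF_t = 10.500000, DF = 0.699675, PV = 7.346589
  t = 6.0000: CF_t = 10.500000, DF = 0.677323, PV = 7.111897
  t = 6.5000: CF_t = 10.500000, DF = 0.655686, PV = 6.884702
  t = 7.0000: CF_t = 10.500000, DF = 0.634739, PV = 6.664764
  t = 7.5000: CF_t = 10.500000, DF = 0.614462, PV = 6.451853
  t = 8.0000: CF_t = 10.500000, DF = 0.594833, PV = 6.245744
  t = 8.5000: CF_t = 10.500000, DF = 0.575830, PV = 6.046218
  t = 9.0000: CF_t = 10.500000, DF = 0.557435, PV = 5.853067
  t = 9.5000: CF_t = 10.500000, DF = 0.539627, PV = 5.666086
  t = 10.0000: CF_t = 1010.500000, DF = 0.522388, PV = 527.873533
Price P = sum_t PV_t = 674.355764
Convexity numerator sum_t t*(t + 1/m) * CF_t / (1+y/m)^(m*t + 2):
  t = 0.5000: term = 4.762756
  t = 1.0000: term = 13.831818
  t = 1.5000: term = 26.779900
  t = 2.0000: term = 43.207324
  t = 2.5000: term = 62.740549
  t = 3.0000: term = 85.030753
  t = 3.5000: term = 109.752505
  t = 4.0000: term = 136.602482
  t = 4.5000: term = 165.298259
  t = 5.0000: term = 195.577160
  t = 5.5000: term = 227.195152
  t = 6.0000: term = 259.925809
  t = 6.5000: term = 293.559320
  t = 7.0000: term = 327.901541
  t = 7.5000: term = 362.773106
  t = 8.0000: term = 398.008571
  t = 8.5000: term = 433.455607
  t = 9.0000: term = 468.974235
  t = 9.5000: term = 504.436092
  t = 10.0000: term = 51941.985120
Convexity = (1/P) * sum = 56061.798059 / 674.355764 = 83.133861

Answer: Convexity = 83.1339


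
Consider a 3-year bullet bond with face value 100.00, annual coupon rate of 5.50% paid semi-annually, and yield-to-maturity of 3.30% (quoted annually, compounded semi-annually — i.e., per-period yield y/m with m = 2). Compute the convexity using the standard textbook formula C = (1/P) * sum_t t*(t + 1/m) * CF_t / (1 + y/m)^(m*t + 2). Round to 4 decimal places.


Coupon per period c = face * coupon_rate / m = 2.750000
Periods per year m = 2; per-period yield y/m = 0.016500
Number of cashflows N = 6
Cashflows (t years, CF_t, discount factor 1/(1+y/m)^(m*t), PV):
  t = 0.5000: CF_t = 2.750000, DF = 0.983768, PV = 2.705362
  t = 1.0000: CF_t = 2.750000, DF = 0.967799, PV = 2.661448
  t = 1.5000: CF_t = 2.750000, DF = 0.952090, PV = 2.618247
  t = 2.0000: CF_t = 2.750000, DF = 0.936635, PV = 2.575747
  t = 2.5000: CF_t = 2.750000, DF = 0.921432, PV = 2.533937
  t = 3.0000: CF_t = 102.750000, DF = 0.906475, PV = 93.140279
Price P = sum_t PV_t = 106.235018
Convexity numerator sum_t t*(t + 1/m) * CF_t / (1+y/m)^(m*t + 2):
  t = 0.5000: term = 1.309123
  t = 1.0000: term = 3.863620
  t = 1.5000: term = 7.601810
  t = 2.0000: term = 12.464028
  t = 2.5000: term = 18.392564
  t = 3.0000: term = 946.481361
Convexity = (1/P) * sum = 990.112506 / 106.235018 = 9.320020

Answer: Convexity = 9.3200


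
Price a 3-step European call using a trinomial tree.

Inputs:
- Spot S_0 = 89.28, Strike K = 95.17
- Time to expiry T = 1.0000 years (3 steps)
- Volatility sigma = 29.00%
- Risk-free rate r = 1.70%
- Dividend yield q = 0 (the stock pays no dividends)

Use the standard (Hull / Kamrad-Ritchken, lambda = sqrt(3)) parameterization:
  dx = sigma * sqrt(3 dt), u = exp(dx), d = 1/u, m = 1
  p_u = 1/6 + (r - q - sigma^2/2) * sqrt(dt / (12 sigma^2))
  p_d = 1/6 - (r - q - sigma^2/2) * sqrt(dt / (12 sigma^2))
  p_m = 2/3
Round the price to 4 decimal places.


Answer: Price = V(0,0) = 8.4589

Derivation:
dt = T/N = 0.333333; dx = sigma*sqrt(3*dt) = 0.290000
u = exp(dx) = 1.336427; d = 1/u = 0.748264
p_u = 0.152270, p_m = 0.666667, p_d = 0.181063
Discount per step: exp(-r*dt) = 0.994349
Stock lattice S(k, j) with j the centered position index:
  k=0: S(0,+0) = 89.2800
  k=1: S(1,-1) = 66.8050; S(1,+0) = 89.2800; S(1,+1) = 119.3162
  k=2: S(2,-2) = 49.9877; S(2,-1) = 66.8050; S(2,+0) = 89.2800; S(2,+1) = 119.3162; S(2,+2) = 159.4575
  k=3: S(3,-3) = 37.4040; S(3,-2) = 49.9877; S(3,-1) = 66.8050; S(3,+0) = 89.2800; S(3,+1) = 119.3162; S(3,+2) = 159.4575; S(3,+3) = 213.1034
Terminal payoffs V(N, j) = max(S_T - K, 0):
  V(3,-3) = 0.000000; V(3,-2) = 0.000000; V(3,-1) = 0.000000; V(3,+0) = 0.000000; V(3,+1) = 24.146246; V(3,+2) = 64.287511; V(3,+3) = 117.933401
Backward induction: V(k, j) = exp(-r*dt) * [p_u * V(k+1, j+1) + p_m * V(k+1, j) + p_d * V(k+1, j-1)]
  V(2,-2) = exp(-r*dt) * [p_u*0.000000 + p_m*0.000000 + p_d*0.000000] = 0.000000
  V(2,-1) = exp(-r*dt) * [p_u*0.000000 + p_m*0.000000 + p_d*0.000000] = 0.000000
  V(2,+0) = exp(-r*dt) * [p_u*24.146246 + p_m*0.000000 + p_d*0.000000] = 3.655976
  V(2,+1) = exp(-r*dt) * [p_u*64.287511 + p_m*24.146246 + p_d*0.000000] = 25.740288
  V(2,+2) = exp(-r*dt) * [p_u*117.933401 + p_m*64.287511 + p_d*24.146246] = 64.819716
  V(1,-1) = exp(-r*dt) * [p_u*3.655976 + p_m*0.000000 + p_d*0.000000] = 0.553550
  V(1,+0) = exp(-r*dt) * [p_u*25.740288 + p_m*3.655976 + p_d*0.000000] = 6.320874
  V(1,+1) = exp(-r*dt) * [p_u*64.819716 + p_m*25.740288 + p_d*3.655976] = 27.535782
  V(0,+0) = exp(-r*dt) * [p_u*27.535782 + p_m*6.320874 + p_d*0.553550] = 8.458950


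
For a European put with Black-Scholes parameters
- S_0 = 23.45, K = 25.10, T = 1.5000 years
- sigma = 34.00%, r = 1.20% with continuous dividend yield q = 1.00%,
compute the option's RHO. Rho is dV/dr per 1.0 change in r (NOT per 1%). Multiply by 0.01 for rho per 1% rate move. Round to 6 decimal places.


d1 = 0.0521180544; d2 = -0.3642952018
phi(d1) = 0.3984008264; exp(-qT) = 0.9851119396; exp(-rT) = 0.9821610324
N(-d2) = 0.6421812088
Rho = -K*T*exp(-rT)*N(-d2) = -25.1000 * 1.5000 * 0.9821610324 * 0.6421812088 = -23.746810

Answer: Rho = -23.746810


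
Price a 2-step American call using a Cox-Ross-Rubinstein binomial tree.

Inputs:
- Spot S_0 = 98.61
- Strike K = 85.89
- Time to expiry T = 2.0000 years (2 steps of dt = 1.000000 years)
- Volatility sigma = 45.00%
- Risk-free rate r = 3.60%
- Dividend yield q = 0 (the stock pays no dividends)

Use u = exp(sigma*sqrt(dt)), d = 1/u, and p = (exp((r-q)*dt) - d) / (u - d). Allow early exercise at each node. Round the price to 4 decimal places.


Answer: Price = V(0,0) = 32.5938

Derivation:
dt = T/N = 1.000000
u = exp(sigma*sqrt(dt)) = 1.568312; d = 1/u = 0.637628
p = (exp((r-q)*dt) - d) / (u - d) = 0.428747
Discount per step: exp(-r*dt) = 0.964640
Stock lattice S(k, i) with i counting down-moves:
  k=0: S(0,0) = 98.6100
  k=1: S(1,0) = 154.6513; S(1,1) = 62.8765
  k=2: S(2,0) = 242.5415; S(2,1) = 98.6100; S(2,2) = 40.0918
Terminal payoffs V(N, i) = max(S_T - K, 0):
  V(2,0) = 156.651463; V(2,1) = 12.720000; V(2,2) = 0.000000
Backward induction: V(k, i) = exp(-r*dt) * [p * V(k+1, i) + (1-p) * V(k+1, i+1)]; then take max(V_cont, immediate exercise) for American.
  V(1,0) = exp(-r*dt) * [p*156.651463 + (1-p)*12.720000] = 71.798310; exercise = 68.761265; V(1,0) = max -> 71.798310
  V(1,1) = exp(-r*dt) * [p*12.720000 + (1-p)*0.000000] = 5.260818; exercise = 0.000000; V(1,1) = max -> 5.260818
  V(0,0) = exp(-r*dt) * [p*71.798310 + (1-p)*5.260818] = 32.593794; exercise = 12.720000; V(0,0) = max -> 32.593794


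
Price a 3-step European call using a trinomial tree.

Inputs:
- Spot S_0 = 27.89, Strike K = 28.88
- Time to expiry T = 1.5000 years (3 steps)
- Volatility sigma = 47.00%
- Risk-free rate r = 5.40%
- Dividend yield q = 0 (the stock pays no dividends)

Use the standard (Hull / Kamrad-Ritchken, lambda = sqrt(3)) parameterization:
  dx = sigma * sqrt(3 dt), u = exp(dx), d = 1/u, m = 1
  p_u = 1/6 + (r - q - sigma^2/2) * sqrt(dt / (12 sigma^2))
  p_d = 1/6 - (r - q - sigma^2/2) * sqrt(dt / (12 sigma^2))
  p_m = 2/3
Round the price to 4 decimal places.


dt = T/N = 0.500000; dx = sigma*sqrt(3*dt) = 0.575630
u = exp(dx) = 1.778251; d = 1/u = 0.562350
p_u = 0.142150, p_m = 0.666667, p_d = 0.191183
Discount per step: exp(-r*dt) = 0.973361
Stock lattice S(k, j) with j the centered position index:
  k=0: S(0,+0) = 27.8900
  k=1: S(1,-1) = 15.6840; S(1,+0) = 27.8900; S(1,+1) = 49.5954
  k=2: S(2,-2) = 8.8199; S(2,-1) = 15.6840; S(2,+0) = 27.8900; S(2,+1) = 49.5954; S(2,+2) = 88.1931
  k=3: S(3,-3) = 4.9599; S(3,-2) = 8.8199; S(3,-1) = 15.6840; S(3,+0) = 27.8900; S(3,+1) = 49.5954; S(3,+2) = 88.1931; S(3,+3) = 156.8294
Terminal payoffs V(N, j) = max(S_T - K, 0):
  V(3,-3) = 0.000000; V(3,-2) = 0.000000; V(3,-1) = 0.000000; V(3,+0) = 0.000000; V(3,+1) = 20.715410; V(3,+2) = 59.313069; V(3,+3) = 127.949381
Backward induction: V(k, j) = exp(-r*dt) * [p_u * V(k+1, j+1) + p_m * V(k+1, j) + p_d * V(k+1, j-1)]
  V(2,-2) = exp(-r*dt) * [p_u*0.000000 + p_m*0.000000 + p_d*0.000000] = 0.000000
  V(2,-1) = exp(-r*dt) * [p_u*0.000000 + p_m*0.000000 + p_d*0.000000] = 0.000000
  V(2,+0) = exp(-r*dt) * [p_u*20.715410 + p_m*0.000000 + p_d*0.000000] = 2.866254
  V(2,+1) = exp(-r*dt) * [p_u*59.313069 + p_m*20.715410 + p_d*0.000000] = 21.649140
  V(2,+2) = exp(-r*dt) * [p_u*127.949381 + p_m*59.313069 + p_d*20.715410] = 60.047139
  V(1,-1) = exp(-r*dt) * [p_u*2.866254 + p_m*0.000000 + p_d*0.000000] = 0.396584
  V(1,+0) = exp(-r*dt) * [p_u*21.649140 + p_m*2.866254 + p_d*0.000000] = 4.855381
  V(1,+1) = exp(-r*dt) * [p_u*60.047139 + p_m*21.649140 + p_d*2.866254] = 22.889995
  V(0,+0) = exp(-r*dt) * [p_u*22.889995 + p_m*4.855381 + p_d*0.396584] = 6.391630

Answer: Price = V(0,0) = 6.3916


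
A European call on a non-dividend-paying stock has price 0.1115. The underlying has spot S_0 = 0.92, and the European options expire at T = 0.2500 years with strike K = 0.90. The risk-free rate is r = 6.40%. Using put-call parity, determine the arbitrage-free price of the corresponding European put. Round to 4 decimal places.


Put-call parity: C - P = S_0 * exp(-qT) - K * exp(-rT).
S_0 * exp(-qT) = 0.9200 * 1.00000000 = 0.92000000
K * exp(-rT) = 0.9000 * 0.98412732 = 0.88571459
P = C - S*exp(-qT) + K*exp(-rT)
P = 0.1115 - 0.92000000 + 0.88571459 = 0.0772

Answer: Put price = 0.0772


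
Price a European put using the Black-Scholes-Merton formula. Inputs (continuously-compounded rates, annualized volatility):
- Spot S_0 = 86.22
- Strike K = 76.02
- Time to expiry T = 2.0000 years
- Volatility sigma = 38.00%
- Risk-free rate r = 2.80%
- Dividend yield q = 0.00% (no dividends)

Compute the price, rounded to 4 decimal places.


Answer: Price = 10.5003

Derivation:
d1 = (ln(S/K) + (r - q + 0.5*sigma^2) * T) / (sigma * sqrt(T)) = 0.60719205
d2 = d1 - sigma * sqrt(T) = 0.06979089
exp(-rT) = 0.94553914; exp(-qT) = 1.00000000
P = K * exp(-rT) * N(-d2) - S_0 * exp(-qT) * N(-d1)
N(-d1) = 0.27186174; N(-d2) = 0.47218005
P = 76.0200 * 0.94553914 * 0.47218005 - 86.2200 * 1.00000000 * 0.27186174 = 10.5003


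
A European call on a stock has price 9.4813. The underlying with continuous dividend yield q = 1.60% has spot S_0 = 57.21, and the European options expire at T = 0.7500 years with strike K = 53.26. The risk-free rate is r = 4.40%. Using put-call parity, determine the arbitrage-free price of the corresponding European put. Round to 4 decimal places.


Answer: Put price = 4.4848

Derivation:
Put-call parity: C - P = S_0 * exp(-qT) - K * exp(-rT).
S_0 * exp(-qT) = 57.2100 * 0.98807171 = 56.52758269
K * exp(-rT) = 53.2600 * 0.96753856 = 51.53110368
P = C - S*exp(-qT) + K*exp(-rT)
P = 9.4813 - 56.52758269 + 51.53110368 = 4.4848


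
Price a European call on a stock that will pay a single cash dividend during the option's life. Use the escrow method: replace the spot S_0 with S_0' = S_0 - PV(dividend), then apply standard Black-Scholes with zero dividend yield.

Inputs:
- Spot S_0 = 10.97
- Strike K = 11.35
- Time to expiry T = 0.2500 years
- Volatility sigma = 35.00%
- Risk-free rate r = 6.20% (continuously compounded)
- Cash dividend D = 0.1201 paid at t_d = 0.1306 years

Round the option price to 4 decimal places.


Answer: Price = 0.6165

Derivation:
PV(D) = D * exp(-r * t_d) = 0.1201 * 0.99193549 = 0.11913145
S_0' = S_0 - PV(D) = 10.9700 - 0.11913145 = 10.85086855
d1 = (ln(S_0'/K) + (r + sigma^2/2)*T) / (sigma*sqrt(T)) = -0.08091495
d2 = d1 - sigma*sqrt(T) = -0.25591495
exp(-rT) = 0.98461951
N(d1) = 0.46775479; N(d2) = 0.39900825
C = S_0' * N(d1) - K * exp(-rT) * N(d2) = 10.85086855 * 0.46775479 - 11.3500 * 0.98461951 * 0.39900825 = 0.6165


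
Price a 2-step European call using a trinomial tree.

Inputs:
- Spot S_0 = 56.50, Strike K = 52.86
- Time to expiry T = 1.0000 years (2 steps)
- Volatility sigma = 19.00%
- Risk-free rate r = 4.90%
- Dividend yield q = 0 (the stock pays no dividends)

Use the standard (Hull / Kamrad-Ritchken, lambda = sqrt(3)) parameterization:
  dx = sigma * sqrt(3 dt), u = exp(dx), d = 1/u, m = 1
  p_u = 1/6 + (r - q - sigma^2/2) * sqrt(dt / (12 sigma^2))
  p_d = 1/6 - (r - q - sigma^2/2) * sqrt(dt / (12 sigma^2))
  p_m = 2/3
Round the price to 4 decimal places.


dt = T/N = 0.500000; dx = sigma*sqrt(3*dt) = 0.232702
u = exp(dx) = 1.262005; d = 1/u = 0.792390
p_u = 0.199917, p_m = 0.666667, p_d = 0.133416
Discount per step: exp(-r*dt) = 0.975798
Stock lattice S(k, j) with j the centered position index:
  k=0: S(0,+0) = 56.5000
  k=1: S(1,-1) = 44.7700; S(1,+0) = 56.5000; S(1,+1) = 71.3033
  k=2: S(2,-2) = 35.4753; S(2,-1) = 44.7700; S(2,+0) = 56.5000; S(2,+1) = 71.3033; S(2,+2) = 89.9851
Terminal payoffs V(N, j) = max(S_T - K, 0):
  V(2,-2) = 0.000000; V(2,-1) = 0.000000; V(2,+0) = 3.640000; V(2,+1) = 18.443268; V(2,+2) = 37.125063
Backward induction: V(k, j) = exp(-r*dt) * [p_u * V(k+1, j+1) + p_m * V(k+1, j) + p_d * V(k+1, j-1)]
  V(1,-1) = exp(-r*dt) * [p_u*3.640000 + p_m*0.000000 + p_d*0.000000] = 0.710087
  V(1,+0) = exp(-r*dt) * [p_u*18.443268 + p_m*3.640000 + p_d*0.000000] = 5.965829
  V(1,+1) = exp(-r*dt) * [p_u*37.125063 + p_m*18.443268 + p_d*3.640000] = 19.714131
  V(0,+0) = exp(-r*dt) * [p_u*19.714131 + p_m*5.965829 + p_d*0.710087] = 7.819218

Answer: Price = V(0,0) = 7.8192


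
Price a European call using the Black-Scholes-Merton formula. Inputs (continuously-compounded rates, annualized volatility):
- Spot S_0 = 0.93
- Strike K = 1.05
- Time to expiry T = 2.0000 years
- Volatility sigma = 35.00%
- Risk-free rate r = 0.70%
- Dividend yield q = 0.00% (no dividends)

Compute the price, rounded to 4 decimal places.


d1 = (ln(S/K) + (r - q + 0.5*sigma^2) * T) / (sigma * sqrt(T)) = 0.03058569
d2 = d1 - sigma * sqrt(T) = -0.46438906
exp(-rT) = 0.98609754; exp(-qT) = 1.00000000
C = S_0 * exp(-qT) * N(d1) - K * exp(-rT) * N(d2)
N(d1) = 0.51220002; N(d2) = 0.32118451
C = 0.9300 * 1.00000000 * 0.51220002 - 1.0500 * 0.98609754 * 0.32118451 = 0.1438

Answer: Price = 0.1438


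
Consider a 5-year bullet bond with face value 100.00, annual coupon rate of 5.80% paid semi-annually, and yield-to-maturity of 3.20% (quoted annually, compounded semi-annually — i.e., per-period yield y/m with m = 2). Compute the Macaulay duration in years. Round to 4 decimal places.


Answer: Macaulay duration = 4.4496 years

Derivation:
Coupon per period c = face * coupon_rate / m = 2.900000
Periods per year m = 2; per-period yield y/m = 0.016000
Number of cashflows N = 10
Cashflows (t years, CF_t, discount factor 1/(1+y/m)^(m*t), PV):
  t = 0.5000: CF_t = 2.900000, DF = 0.984252, PV = 2.854331
  t = 1.0000: CF_t = 2.900000, DF = 0.968752, PV = 2.809381
  t = 1.5000: CF_t = 2.900000, DF = 0.953496, PV = 2.765138
  t = 2.0000: CF_t = 2.900000, DF = 0.938480, PV = 2.721593
  t = 2.5000: CF_t = 2.900000, DF = 0.923701, PV = 2.678733
  t = 3.0000: CF_t = 2.900000, DF = 0.909155, PV = 2.636548
  t = 3.5000: CF_t = 2.900000, DF = 0.894837, PV = 2.595028
  t = 4.0000: CF_t = 2.900000, DF = 0.880745, PV = 2.554161
  t = 4.5000: CF_t = 2.900000, DF = 0.866875, PV = 2.513938
  t = 5.0000: CF_t = 102.900000, DF = 0.853224, PV = 87.796721
Price P = sum_t PV_t = 111.925573
Macaulay numerator sum_t t * PV_t:
  t * PV_t at t = 0.5000: 1.427165
  t * PV_t at t = 1.0000: 2.809381
  t * PV_t at t = 1.5000: 4.147708
  t * PV_t at t = 2.0000: 5.443186
  t * PV_t at t = 2.5000: 6.696833
  t * PV_t at t = 3.0000: 7.909645
  t * PV_t at t = 3.5000: 9.082598
  t * PV_t at t = 4.0000: 10.216646
  t * PV_t at t = 4.5000: 11.312723
  t * PV_t at t = 5.0000: 438.983604
Macaulay duration D = (sum_t t * PV_t) / P = 498.029488 / 111.925573 = 4.449649


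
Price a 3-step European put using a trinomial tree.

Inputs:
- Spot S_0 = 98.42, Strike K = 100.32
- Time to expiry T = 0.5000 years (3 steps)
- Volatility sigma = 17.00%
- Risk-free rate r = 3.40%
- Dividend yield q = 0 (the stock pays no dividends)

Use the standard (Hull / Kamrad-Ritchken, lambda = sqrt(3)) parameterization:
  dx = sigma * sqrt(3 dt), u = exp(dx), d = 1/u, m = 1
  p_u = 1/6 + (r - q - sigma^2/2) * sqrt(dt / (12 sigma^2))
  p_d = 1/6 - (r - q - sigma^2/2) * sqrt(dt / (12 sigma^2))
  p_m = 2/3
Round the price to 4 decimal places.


dt = T/N = 0.166667; dx = sigma*sqrt(3*dt) = 0.120208
u = exp(dx) = 1.127732; d = 1/u = 0.886736
p_u = 0.180220, p_m = 0.666667, p_d = 0.153114
Discount per step: exp(-r*dt) = 0.994349
Stock lattice S(k, j) with j the centered position index:
  k=0: S(0,+0) = 98.4200
  k=1: S(1,-1) = 87.2725; S(1,+0) = 98.4200; S(1,+1) = 110.9913
  k=2: S(2,-2) = 77.3877; S(2,-1) = 87.2725; S(2,+0) = 98.4200; S(2,+1) = 110.9913; S(2,+2) = 125.1684
  k=3: S(3,-3) = 68.6224; S(3,-2) = 77.3877; S(3,-1) = 87.2725; S(3,+0) = 98.4200; S(3,+1) = 110.9913; S(3,+2) = 125.1684; S(3,+3) = 141.1564
Terminal payoffs V(N, j) = max(K - S_T, 0):
  V(3,-3) = 31.697561; V(3,-2) = 22.932310; V(3,-1) = 13.047459; V(3,+0) = 1.900000; V(3,+1) = 0.000000; V(3,+2) = 0.000000; V(3,+3) = 0.000000
Backward induction: V(k, j) = exp(-r*dt) * [p_u * V(k+1, j+1) + p_m * V(k+1, j) + p_d * V(k+1, j-1)]
  V(2,-2) = exp(-r*dt) * [p_u*13.047459 + p_m*22.932310 + p_d*31.697561] = 22.365847
  V(2,-1) = exp(-r*dt) * [p_u*1.900000 + p_m*13.047459 + p_d*22.932310] = 12.481049
  V(2,+0) = exp(-r*dt) * [p_u*0.000000 + p_m*1.900000 + p_d*13.047459] = 3.245966
  V(2,+1) = exp(-r*dt) * [p_u*0.000000 + p_m*0.000000 + p_d*1.900000] = 0.289272
  V(2,+2) = exp(-r*dt) * [p_u*0.000000 + p_m*0.000000 + p_d*0.000000] = 0.000000
  V(1,-1) = exp(-r*dt) * [p_u*3.245966 + p_m*12.481049 + p_d*22.365847] = 12.260532
  V(1,+0) = exp(-r*dt) * [p_u*0.289272 + p_m*3.245966 + p_d*12.481049] = 4.103810
  V(1,+1) = exp(-r*dt) * [p_u*0.000000 + p_m*0.289272 + p_d*3.245966] = 0.685952
  V(0,+0) = exp(-r*dt) * [p_u*0.685952 + p_m*4.103810 + p_d*12.260532] = 4.709986

Answer: Price = V(0,0) = 4.7100


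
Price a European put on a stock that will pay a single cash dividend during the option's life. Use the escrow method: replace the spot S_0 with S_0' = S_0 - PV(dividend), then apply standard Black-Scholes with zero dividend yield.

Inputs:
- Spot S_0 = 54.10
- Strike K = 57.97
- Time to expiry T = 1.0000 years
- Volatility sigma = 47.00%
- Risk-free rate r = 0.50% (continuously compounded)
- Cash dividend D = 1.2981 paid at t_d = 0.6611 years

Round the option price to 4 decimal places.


PV(D) = D * exp(-r * t_d) = 1.2981 * 0.99669996 = 1.29381621
S_0' = S_0 - PV(D) = 54.1000 - 1.29381621 = 52.80618379
d1 = (ln(S_0'/K) + (r + sigma^2/2)*T) / (sigma*sqrt(T)) = 0.04713333
d2 = d1 - sigma*sqrt(T) = -0.42286667
exp(-rT) = 0.99501248
N(-d1) = 0.48120348; N(-d2) = 0.66380373
P = K * exp(-rT) * N(-d2) - S_0' * N(-d1) = 57.9700 * 0.99501248 * 0.66380373 - 52.80618379 * 0.48120348 = 12.8783

Answer: Price = 12.8783


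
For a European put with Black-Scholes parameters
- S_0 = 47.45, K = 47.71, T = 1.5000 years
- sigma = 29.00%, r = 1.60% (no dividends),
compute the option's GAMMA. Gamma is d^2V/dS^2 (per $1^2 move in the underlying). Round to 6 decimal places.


d1 = 0.2297748232; d2 = -0.1254011895
phi(d1) = 0.3885486981; exp(-qT) = 1.0000000000; exp(-rT) = 0.9762857098
Gamma = exp(-qT) * phi(d1) / (S * sigma * sqrt(T)) = 1.0000000000 * 0.3885486981 / (47.4500 * 0.2900 * 1.2247448714) = 0.023055

Answer: Gamma = 0.023055


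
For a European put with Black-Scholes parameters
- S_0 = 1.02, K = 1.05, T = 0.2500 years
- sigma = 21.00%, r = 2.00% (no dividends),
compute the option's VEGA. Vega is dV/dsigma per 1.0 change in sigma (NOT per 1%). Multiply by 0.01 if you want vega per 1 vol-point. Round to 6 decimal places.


d1 = -0.1759527321; d2 = -0.2809527321
phi(d1) = 0.3928143325; exp(-qT) = 1.0000000000; exp(-rT) = 0.9950124792
Vega = S * exp(-qT) * phi(d1) * sqrt(T) = 1.0200 * 1.0000000000 * 0.3928143325 * 0.5000000000 = 0.200335

Answer: Vega = 0.200335


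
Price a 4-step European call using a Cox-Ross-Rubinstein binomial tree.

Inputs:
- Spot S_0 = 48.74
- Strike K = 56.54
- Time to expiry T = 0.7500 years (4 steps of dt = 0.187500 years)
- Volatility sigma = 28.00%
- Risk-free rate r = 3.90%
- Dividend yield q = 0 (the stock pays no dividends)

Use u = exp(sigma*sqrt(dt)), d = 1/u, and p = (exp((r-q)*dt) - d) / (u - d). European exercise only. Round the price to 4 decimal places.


dt = T/N = 0.187500
u = exp(sigma*sqrt(dt)) = 1.128900; d = 1/u = 0.885818
p = (exp((r-q)*dt) - d) / (u - d) = 0.499919
Discount per step: exp(-r*dt) = 0.992714
Stock lattice S(k, i) with i counting down-moves:
  k=0: S(0,0) = 48.7400
  k=1: S(1,0) = 55.0226; S(1,1) = 43.1748
  k=2: S(2,0) = 62.1150; S(2,1) = 48.7400; S(2,2) = 38.2450
  k=3: S(3,0) = 70.1216; S(3,1) = 55.0226; S(3,2) = 43.1748; S(3,3) = 33.8781
  k=4: S(4,0) = 79.1602; S(4,1) = 62.1150; S(4,2) = 48.7400; S(4,3) = 38.2450; S(4,4) = 30.0099
Terminal payoffs V(N, i) = max(S_T - K, 0):
  V(4,0) = 22.620250; V(4,1) = 5.574979; V(4,2) = 0.000000; V(4,3) = 0.000000; V(4,4) = 0.000000
Backward induction: V(k, i) = exp(-r*dt) * [p * V(k+1, i) + (1-p) * V(k+1, i+1)].
  V(3,0) = exp(-r*dt) * [p*22.620250 + (1-p)*5.574979] = 13.993530
  V(3,1) = exp(-r*dt) * [p*5.574979 + (1-p)*0.000000] = 2.766731
  V(3,2) = exp(-r*dt) * [p*0.000000 + (1-p)*0.000000] = 0.000000
  V(3,3) = exp(-r*dt) * [p*0.000000 + (1-p)*0.000000] = 0.000000
  V(2,0) = exp(-r*dt) * [p*13.993530 + (1-p)*2.766731] = 8.318171
  V(2,1) = exp(-r*dt) * [p*2.766731 + (1-p)*0.000000] = 1.373064
  V(2,2) = exp(-r*dt) * [p*0.000000 + (1-p)*0.000000] = 0.000000
  V(1,0) = exp(-r*dt) * [p*8.318171 + (1-p)*1.373064] = 4.809754
  V(1,1) = exp(-r*dt) * [p*1.373064 + (1-p)*0.000000] = 0.681420
  V(0,0) = exp(-r*dt) * [p*4.809754 + (1-p)*0.681420] = 2.725251

Answer: Price = V(0,0) = 2.7253


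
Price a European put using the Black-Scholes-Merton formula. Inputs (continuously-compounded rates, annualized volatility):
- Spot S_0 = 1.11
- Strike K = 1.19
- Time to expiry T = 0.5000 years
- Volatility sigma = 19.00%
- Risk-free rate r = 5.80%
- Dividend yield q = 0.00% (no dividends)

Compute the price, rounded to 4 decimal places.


d1 = (ln(S/K) + (r - q + 0.5*sigma^2) * T) / (sigma * sqrt(T)) = -0.23497003
d2 = d1 - sigma * sqrt(T) = -0.36932032
exp(-rT) = 0.97141646; exp(-qT) = 1.00000000
P = K * exp(-rT) * N(-d2) - S_0 * exp(-qT) * N(-d1)
N(-d1) = 0.59288400; N(-d2) = 0.64405551
P = 1.1900 * 0.97141646 * 0.64405551 - 1.1100 * 1.00000000 * 0.59288400 = 0.0864

Answer: Price = 0.0864
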